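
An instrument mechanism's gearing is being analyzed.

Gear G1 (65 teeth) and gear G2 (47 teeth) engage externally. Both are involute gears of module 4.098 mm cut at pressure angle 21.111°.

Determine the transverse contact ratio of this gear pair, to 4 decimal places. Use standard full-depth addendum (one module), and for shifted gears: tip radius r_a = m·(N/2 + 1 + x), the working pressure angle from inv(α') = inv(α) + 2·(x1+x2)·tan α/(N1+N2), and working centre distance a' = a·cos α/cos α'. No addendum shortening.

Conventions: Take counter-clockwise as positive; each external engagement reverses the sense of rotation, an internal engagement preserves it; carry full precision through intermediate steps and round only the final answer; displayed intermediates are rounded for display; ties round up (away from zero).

recognized (one external pair, fixed centres): single-mesh tooth geometry, m = 4.098, N1 = 65, N2 = 47
base radii: r_b1 = 124.246209, r_b2 = 89.839567
tip radii: r_a1 = 137.283000, r_a2 = 100.401000
no profile shift: α' = α, a' = a
action lengths: √(r_a1²−r_b1²) = 58.390937, √(r_a2²−r_b2²) = 44.824246
base pitch p_b = π·m·cos α = 12.010184
CR = (58.390937 + 44.824246 − 229.488000·sin 21.11100°)/12.010184 = 1.711808
contact ratio ≈ 1.7118

1.7118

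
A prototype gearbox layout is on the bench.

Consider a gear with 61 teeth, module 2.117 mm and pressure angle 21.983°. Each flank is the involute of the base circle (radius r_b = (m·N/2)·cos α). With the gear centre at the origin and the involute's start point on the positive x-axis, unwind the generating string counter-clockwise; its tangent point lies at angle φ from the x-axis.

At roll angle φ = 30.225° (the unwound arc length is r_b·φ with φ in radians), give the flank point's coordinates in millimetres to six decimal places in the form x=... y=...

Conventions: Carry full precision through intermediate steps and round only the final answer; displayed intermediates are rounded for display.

topology: single-mesh involute geometry — m = 2.117, N = 61
pitch radius r_p = m·N/2 = 2.117·61/2 = 64.568500
base radius r_b = r_p·cos α = 64.568500·cos 21.983° = 59.874045
roll angle φ = 30.225° = 0.52752577 rad
x = r_b·(cos φ + φ·sin φ) = 67.634327
y = r_b·(sin φ − φ·cos φ) = 2.849143

x=67.634327 y=2.849143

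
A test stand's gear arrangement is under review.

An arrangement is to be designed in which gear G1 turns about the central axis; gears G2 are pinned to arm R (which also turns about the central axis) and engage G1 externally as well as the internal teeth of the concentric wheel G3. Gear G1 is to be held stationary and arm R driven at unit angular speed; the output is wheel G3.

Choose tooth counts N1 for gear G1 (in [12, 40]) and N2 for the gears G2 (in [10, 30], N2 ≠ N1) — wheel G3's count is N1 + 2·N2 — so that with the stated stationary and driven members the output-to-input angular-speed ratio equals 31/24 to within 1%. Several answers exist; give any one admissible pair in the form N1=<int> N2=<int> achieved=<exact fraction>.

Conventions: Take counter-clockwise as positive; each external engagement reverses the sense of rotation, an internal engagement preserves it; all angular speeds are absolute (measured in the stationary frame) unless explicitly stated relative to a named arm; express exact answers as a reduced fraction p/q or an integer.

class = planetary set [ratio 31/24 wanted; Willis about the carrier]
Willis with ω_sun = 0: ω_ring/ω_arm = (N1+N3)/N3; set equal to 31/24  ⇒  N3/N1 = 1/(31/24 − 1) = 24/7
N3 = N1 + 2·N2  ⇒  N2/N1 = (N3/N1 − 1)/2 = (24/7 − 1)/2 = 17/14
smallest multiple with N1 ≥ 12 and N2 ≥ 10: k = 1  ⇒  N1 = 1·14 = 14, N2 = 1·17 = 17 (N1 ≤ 40, N2 ≤ 30, N2 ≠ N1 ✓), N3 = 14 + 2·17 = 48
check: (N1+N3)/N3 with N1 = 14, N3 = 48 gives 31/24; |achieved − target| = 0 ≤ 31/2400 ✓

N1=14 N2=17 achieved=31/24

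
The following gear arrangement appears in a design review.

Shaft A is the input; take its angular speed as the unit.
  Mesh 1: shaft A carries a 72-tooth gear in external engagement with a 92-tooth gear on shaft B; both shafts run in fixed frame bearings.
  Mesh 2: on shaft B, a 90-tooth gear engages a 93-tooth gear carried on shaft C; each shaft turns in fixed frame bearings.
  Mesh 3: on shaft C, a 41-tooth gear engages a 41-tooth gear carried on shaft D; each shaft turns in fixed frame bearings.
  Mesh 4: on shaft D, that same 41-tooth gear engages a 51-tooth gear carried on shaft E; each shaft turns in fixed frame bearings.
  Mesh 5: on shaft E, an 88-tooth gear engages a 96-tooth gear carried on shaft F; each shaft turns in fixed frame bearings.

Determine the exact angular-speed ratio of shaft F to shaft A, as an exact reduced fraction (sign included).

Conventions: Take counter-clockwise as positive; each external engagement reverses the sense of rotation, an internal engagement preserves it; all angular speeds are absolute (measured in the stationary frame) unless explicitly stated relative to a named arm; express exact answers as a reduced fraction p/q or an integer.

-6765/12121

class = fixed-axis compound train [5 meshes; 5 ratios multiply, 5 sense flips]
mesh 1 [72T→92T]: running ratio 18/23, sense −
mesh 2 [90T→93T]: running ratio 540/713, sense +
mesh 3 [41T→41T]: running ratio 540/713, sense −
mesh 4 [41T→51T]: running ratio 7380/12121, sense +
mesh 5 [88T→96T]: running ratio 6765/12121, sense −
ω_out/ω_in = -6765/12121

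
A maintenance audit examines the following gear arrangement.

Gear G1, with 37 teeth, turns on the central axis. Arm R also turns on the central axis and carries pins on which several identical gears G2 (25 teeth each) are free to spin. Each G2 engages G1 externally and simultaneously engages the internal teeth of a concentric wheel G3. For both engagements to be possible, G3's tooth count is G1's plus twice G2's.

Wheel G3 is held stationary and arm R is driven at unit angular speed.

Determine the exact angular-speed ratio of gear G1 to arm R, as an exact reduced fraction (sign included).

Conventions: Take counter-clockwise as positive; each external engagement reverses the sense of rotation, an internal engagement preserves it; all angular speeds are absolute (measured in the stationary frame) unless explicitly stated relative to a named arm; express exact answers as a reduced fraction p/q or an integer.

124/37

topology: planetary set — G1 37T / G2 25T / G3 87T, arm = carrier (Willis)
ring teeth: 37 + 2·25 = 87
37(ω_sun−ω_arm) = −87(ω_ring−ω_arm),  ω_ring = 0, ω_arm = 1
ω_sun = 1 − (87/37)(0−1) = 124/37
ω_out/ω_in = 124/37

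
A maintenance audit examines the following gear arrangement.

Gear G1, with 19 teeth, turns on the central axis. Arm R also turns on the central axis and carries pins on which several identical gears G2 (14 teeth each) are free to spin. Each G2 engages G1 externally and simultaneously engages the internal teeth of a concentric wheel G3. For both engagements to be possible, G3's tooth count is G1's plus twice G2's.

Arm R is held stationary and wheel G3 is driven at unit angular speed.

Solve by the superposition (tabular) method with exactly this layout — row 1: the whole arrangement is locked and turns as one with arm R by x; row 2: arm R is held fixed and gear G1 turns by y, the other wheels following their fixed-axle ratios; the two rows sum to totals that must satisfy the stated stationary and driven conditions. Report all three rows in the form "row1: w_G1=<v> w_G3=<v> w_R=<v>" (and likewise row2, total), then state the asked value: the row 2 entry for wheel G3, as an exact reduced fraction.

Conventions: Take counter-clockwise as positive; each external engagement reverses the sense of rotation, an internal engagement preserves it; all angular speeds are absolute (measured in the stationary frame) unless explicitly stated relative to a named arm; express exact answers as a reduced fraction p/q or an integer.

row1: w_G1=0 w_G3=0 w_R=0
row2: w_G1=-47/19 w_G3=1 w_R=0
total: w_G1=-47/19 w_G3=1 w_R=0
asked value: 1

class = planetary set [G3 = 19+2·14 = 47; Willis about the carrier]
row 1 (train locked, turned with arm): all members turn x
row 2 (arm held, sun turns y): ω_ring = −(19/47)·y, ω_arm = 0
boundary: total ω_arm = x = 0 and total ω_ring = x − (19/47)·y = 1  ⇒  y = -47/19, x = 0
row 2 ring = −(19/47)·(-47/19) = 1
totals (row 1 + row 2): sun 0 + (-47/19) = -47/19, ring 0 + 1 = 1, arm 0 + 0 = 0
asked cell (row2, ring) = 1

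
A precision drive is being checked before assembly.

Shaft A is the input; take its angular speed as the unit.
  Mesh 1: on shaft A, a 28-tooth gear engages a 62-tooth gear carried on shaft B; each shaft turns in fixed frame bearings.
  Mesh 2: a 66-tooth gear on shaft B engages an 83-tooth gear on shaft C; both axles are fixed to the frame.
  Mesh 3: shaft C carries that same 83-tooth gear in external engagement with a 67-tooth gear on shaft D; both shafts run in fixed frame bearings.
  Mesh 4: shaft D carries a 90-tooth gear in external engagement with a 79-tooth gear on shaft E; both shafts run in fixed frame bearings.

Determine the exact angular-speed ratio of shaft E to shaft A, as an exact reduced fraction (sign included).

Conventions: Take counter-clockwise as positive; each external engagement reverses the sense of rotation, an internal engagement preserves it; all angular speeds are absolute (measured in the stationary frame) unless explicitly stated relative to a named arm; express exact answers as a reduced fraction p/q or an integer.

class = fixed-axis compound train [4 meshes; 4 ratios multiply, 4 sense flips]
mesh 1 [28T→62T]: running ratio 14/31, sense −
mesh 2 [66T→83T]: running ratio 924/2573, sense +
mesh 3 [83T→67T]: running ratio 924/2077, sense −
mesh 4 [90T→79T]: running ratio 83160/164083, sense +
ω_out/ω_in = 83160/164083

83160/164083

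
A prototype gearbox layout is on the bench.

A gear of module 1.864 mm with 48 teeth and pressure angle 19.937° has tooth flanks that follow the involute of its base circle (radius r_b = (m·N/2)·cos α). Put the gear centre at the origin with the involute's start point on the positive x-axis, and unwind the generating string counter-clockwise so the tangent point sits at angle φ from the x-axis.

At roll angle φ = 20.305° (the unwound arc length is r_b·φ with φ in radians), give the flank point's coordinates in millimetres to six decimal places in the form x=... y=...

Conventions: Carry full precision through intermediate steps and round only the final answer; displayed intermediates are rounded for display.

topology: single-mesh involute geometry — m = 1.864, N = 48
pitch radius r_p = m·N/2 = 1.864·48/2 = 44.736000
base radius r_b = r_p·cos α = 44.736000·cos 19.937° = 42.054888
roll angle φ = 20.305° = 0.35438910 rad
x = r_b·(cos φ + φ·sin φ) = 44.613418
y = r_b·(sin φ − φ·cos φ) = 0.616130

x=44.613418 y=0.616130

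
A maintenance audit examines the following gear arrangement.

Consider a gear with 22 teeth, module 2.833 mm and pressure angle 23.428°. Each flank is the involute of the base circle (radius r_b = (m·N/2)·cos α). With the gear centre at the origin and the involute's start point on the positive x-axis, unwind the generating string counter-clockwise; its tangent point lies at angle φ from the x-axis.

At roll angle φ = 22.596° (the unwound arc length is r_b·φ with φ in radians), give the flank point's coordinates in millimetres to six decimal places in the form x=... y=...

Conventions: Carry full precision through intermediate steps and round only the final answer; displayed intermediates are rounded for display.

class = single-mesh tooth geometry [base-circle involute, m = 2.833, 22T]
pitch radius r_p = m·N/2 = 2.833·22/2 = 31.163000
base radius r_b = r_p·cos α = 31.163000·cos 23.428° = 28.593936
roll angle φ = 22.596° = 0.39437460 rad
x = r_b·(cos φ + φ·sin φ) = 30.731845
y = r_b·(sin φ − φ·cos φ) = 0.575585

x=30.731845 y=0.575585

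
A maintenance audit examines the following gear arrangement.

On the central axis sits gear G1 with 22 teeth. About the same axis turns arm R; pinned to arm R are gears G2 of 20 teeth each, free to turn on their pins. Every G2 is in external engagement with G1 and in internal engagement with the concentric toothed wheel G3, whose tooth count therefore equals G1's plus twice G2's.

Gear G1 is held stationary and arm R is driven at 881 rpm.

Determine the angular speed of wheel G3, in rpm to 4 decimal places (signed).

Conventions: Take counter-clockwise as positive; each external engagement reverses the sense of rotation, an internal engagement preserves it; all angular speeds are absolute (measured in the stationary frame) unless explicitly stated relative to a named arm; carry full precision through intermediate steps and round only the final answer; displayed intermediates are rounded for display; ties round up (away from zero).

recognized (axles ride arm R): planetary set, 22/20/62 teeth
normalise by the input: solve with ω_arm = 1, then scale by 881 rpm
ring teeth: 22 + 2·20 = 62
22(ω_sun−ω_arm) = −62(ω_ring−ω_arm),  ω_sun = 0, ω_arm = 1
ω_ring = 1 − (22/62)(0−1) = 42/31
scale: ω_ring = 42/31 × 881 rpm = +1193.6129 rpm

+1193.6129 rpm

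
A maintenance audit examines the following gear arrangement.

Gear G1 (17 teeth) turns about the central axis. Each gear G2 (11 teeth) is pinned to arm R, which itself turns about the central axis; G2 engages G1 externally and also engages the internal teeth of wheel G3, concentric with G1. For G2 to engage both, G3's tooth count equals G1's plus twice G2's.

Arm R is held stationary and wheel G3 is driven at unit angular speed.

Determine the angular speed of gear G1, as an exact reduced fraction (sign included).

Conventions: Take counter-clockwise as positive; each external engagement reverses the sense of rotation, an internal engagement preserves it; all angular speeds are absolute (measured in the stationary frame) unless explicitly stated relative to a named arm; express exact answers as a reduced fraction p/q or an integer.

-39/17

class = planetary set [G3 = 17+2·11 = 39; Willis about the carrier]
ring teeth: 17 + 2·11 = 39
17(ω_sun−ω_arm) = −39(ω_ring−ω_arm),  ω_arm = 0, ω_ring = 1
ω_sun = 0 − (39/17)(1−0) = -39/17
exact speed ratio = -39/17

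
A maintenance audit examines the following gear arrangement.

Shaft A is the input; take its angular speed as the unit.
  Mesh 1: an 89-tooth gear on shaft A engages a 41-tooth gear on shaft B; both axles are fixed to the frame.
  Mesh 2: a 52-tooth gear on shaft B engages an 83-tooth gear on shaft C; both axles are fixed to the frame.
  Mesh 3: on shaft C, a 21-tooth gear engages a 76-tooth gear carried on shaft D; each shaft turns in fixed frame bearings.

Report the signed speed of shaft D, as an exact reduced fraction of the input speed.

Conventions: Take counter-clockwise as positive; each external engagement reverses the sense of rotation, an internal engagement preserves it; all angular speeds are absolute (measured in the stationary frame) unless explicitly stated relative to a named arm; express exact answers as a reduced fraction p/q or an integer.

3-mesh fixed-axis compound train (all bearings frame-fixed)
mesh 1 [89T→41T]: |ω|/ω_in = 1×89/41 = 89/41, sense flips to −
mesh 2 [52T→83T]: |ω|/ω_in = (89/41)×52/83 = 4628/3403, sense flips to +
mesh 3 [21T→76T]: |ω|/ω_in = (4628/3403)×21/76 = 24297/64657, sense flips to −
signed output speed (× input speed) = -24297/64657

-24297/64657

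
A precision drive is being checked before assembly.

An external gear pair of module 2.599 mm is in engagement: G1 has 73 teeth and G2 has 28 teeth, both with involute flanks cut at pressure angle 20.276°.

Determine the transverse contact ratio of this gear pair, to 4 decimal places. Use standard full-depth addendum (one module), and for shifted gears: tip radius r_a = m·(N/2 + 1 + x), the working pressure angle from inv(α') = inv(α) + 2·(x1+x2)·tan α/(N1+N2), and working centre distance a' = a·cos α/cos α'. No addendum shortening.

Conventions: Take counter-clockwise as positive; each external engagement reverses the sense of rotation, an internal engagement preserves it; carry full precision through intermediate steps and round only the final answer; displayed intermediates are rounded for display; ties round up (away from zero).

recognized (one external pair, fixed centres): single-mesh tooth geometry, m = 2.599, N1 = 73, N2 = 28
base radii: r_b1 = 88.985205, r_b2 = 34.131312
tip radii: r_a1 = 97.462500, r_a2 = 38.985000
no profile shift: α' = α, a' = a
action lengths: √(r_a1²−r_b1²) = 39.756411, √(r_a2²−r_b2²) = 18.838360
base pitch p_b = π·m·cos α = 7.659048
CR = (39.756411 + 18.838360 − 131.249500·sin 20.27600°)/7.659048 = 1.711858
contact ratio ≈ 1.7119

1.7119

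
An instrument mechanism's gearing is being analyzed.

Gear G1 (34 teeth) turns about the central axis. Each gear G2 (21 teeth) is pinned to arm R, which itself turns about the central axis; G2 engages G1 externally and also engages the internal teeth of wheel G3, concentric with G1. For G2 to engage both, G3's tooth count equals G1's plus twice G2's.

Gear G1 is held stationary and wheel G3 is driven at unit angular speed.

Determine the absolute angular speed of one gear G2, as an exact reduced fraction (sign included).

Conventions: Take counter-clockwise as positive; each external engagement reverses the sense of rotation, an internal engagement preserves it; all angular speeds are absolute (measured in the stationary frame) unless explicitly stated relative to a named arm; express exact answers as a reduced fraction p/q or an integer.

topology: planetary set — G1 34T / G2 21T / G3 76T, arm = carrier (Willis)
ring teeth: 34 + 2·21 = 76
34(ω_sun−ω_arm) = −76(ω_ring−ω_arm),  ω_sun = 0, ω_ring = 1
34(0−ω_arm) = −76(1−ω_arm)  ⇒  110·ω_arm = 76  ⇒  ω_arm = 38/55
sun–planet mesh: 34·(0−38/55) = −21·(ω_p−ω_arm)  ⇒  ω_p−ω_arm = 1292/1155
ω_p = 38/55 + 1292/1155 = 38/21
exact speed ratio = 38/21

38/21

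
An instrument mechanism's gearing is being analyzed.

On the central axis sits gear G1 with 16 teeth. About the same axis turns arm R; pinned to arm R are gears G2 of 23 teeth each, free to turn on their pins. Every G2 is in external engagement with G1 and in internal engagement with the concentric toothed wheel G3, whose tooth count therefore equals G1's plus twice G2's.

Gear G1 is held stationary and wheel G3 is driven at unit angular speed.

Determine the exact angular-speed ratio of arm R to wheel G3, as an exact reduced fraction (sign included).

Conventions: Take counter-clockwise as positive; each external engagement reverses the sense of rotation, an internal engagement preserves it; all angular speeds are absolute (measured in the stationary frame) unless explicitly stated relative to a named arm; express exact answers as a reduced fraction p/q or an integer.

topology: planetary set — G1 16T / G2 23T / G3 62T, arm = carrier (Willis)
ring teeth: 16 + 2·23 = 62
16(ω_sun−ω_arm) = −62(ω_ring−ω_arm),  ω_sun = 0, ω_ring = 1
16(0−ω_arm) = −62(1−ω_arm)  ⇒  78·ω_arm = 62  ⇒  ω_arm = 31/39
ω_out/ω_in = 31/39

31/39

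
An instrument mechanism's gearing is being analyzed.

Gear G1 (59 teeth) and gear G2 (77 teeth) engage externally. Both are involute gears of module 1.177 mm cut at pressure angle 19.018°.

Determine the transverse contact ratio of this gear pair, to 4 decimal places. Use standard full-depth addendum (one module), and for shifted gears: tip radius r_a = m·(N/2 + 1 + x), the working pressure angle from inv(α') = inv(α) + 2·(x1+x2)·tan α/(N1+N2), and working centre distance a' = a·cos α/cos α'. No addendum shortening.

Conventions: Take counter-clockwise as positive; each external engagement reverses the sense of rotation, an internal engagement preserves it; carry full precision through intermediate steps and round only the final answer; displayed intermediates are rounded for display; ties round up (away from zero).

1.8616

class = single-mesh tooth geometry [involute pair 59T × 77T, m = 1.177]
base radii: r_b1 = 32.826270, r_b2 = 42.841065
tip radii: r_a1 = 35.898500, r_a2 = 46.491500
no profile shift: α' = α, a' = a
action lengths: √(r_a1²−r_b1²) = 14.530598, √(r_a2²−r_b2²) = 18.058315
base pitch p_b = π·m·cos α = 3.495823
CR = (14.530598 + 18.058315 − 80.036000·sin 19.01800°)/3.495823 = 1.861641
contact ratio ≈ 1.8616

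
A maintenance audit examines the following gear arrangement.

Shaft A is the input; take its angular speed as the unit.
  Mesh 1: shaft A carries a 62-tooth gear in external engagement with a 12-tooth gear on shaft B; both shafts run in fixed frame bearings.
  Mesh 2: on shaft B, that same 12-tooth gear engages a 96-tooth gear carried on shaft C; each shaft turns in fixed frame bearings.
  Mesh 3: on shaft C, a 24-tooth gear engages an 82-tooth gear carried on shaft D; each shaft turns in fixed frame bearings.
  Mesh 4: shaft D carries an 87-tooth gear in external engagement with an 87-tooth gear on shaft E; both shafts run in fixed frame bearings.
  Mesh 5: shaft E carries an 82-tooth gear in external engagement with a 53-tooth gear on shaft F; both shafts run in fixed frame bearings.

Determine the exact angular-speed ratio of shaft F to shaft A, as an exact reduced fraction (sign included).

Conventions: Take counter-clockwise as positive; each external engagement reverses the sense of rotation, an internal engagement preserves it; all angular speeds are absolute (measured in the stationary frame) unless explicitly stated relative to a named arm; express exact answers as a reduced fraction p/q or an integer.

-31/106

class = fixed-axis compound train [5 meshes; 5 ratios multiply, 5 sense flips]
mesh 1 [62T→12T]: running ratio 31/6, sense −
mesh 2 [12T→96T]: running ratio 31/48, sense +
mesh 3 [24T→82T]: running ratio 31/164, sense −
mesh 4 [87T→87T]: running ratio 31/164, sense +
mesh 5 [82T→53T]: running ratio 31/106, sense −
ω_out/ω_in = -31/106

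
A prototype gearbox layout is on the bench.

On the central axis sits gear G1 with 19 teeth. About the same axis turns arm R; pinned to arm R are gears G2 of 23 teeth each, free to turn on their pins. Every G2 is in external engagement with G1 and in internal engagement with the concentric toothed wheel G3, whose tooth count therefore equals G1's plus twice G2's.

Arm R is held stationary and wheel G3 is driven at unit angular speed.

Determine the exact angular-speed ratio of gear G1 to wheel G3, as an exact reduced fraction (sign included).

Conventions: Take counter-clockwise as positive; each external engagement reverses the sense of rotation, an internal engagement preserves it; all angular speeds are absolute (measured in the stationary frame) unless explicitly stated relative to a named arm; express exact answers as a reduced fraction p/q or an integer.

-65/19

class = planetary set [G3 = 19+2·23 = 65; Willis about the carrier]
ring teeth: 19 + 2·23 = 65
19(ω_sun−ω_arm) = −65(ω_ring−ω_arm),  ω_arm = 0, ω_ring = 1
ω_sun = 0 − (65/19)(1−0) = -65/19
ω_out/ω_in = -65/19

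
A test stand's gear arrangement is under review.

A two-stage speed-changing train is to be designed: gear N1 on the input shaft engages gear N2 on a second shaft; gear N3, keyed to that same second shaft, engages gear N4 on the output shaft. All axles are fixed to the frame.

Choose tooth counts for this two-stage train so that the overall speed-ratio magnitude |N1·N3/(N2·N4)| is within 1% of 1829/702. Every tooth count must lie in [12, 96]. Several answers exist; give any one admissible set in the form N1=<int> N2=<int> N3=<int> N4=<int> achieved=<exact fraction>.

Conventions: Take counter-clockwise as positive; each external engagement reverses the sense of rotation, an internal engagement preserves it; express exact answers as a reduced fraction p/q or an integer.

class = fixed-axis compound train [2-stage, 1829/702 wanted]
target = 1829/702 in lowest terms: an exact hit needs N1·N3 = k·1829 and N2·N4 = k·702 for one integer k, every count in [12, 96]; additionally prefer no 1:1 stage (N1 ≠ N2, N3 ≠ N4)
k = 1: N1·N3 = 1829 = 31·59, N2·N4 = 702 = 13·54
achieved = 31·59/(13·54) = 1829/702; |achieved − target| = 0 ≤ 1829/70200 ✓

N1=31 N2=13 N3=59 N4=54 achieved=1829/702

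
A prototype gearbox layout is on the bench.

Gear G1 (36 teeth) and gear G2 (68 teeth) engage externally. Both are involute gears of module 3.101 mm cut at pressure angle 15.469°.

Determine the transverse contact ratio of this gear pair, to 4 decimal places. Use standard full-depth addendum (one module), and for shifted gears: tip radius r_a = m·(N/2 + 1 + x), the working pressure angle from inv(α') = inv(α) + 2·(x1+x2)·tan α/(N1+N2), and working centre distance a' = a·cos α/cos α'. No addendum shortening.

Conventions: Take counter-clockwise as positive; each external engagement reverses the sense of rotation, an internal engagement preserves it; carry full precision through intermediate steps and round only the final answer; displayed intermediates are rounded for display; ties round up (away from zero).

2.0403

recognized (one external pair, fixed centres): single-mesh tooth geometry, m = 3.101, N1 = 36, N2 = 68
base radii: r_b1 = 53.795987, r_b2 = 101.614643
tip radii: r_a1 = 58.919000, r_a2 = 108.535000
no profile shift: α' = α, a' = a
action lengths: √(r_a1²−r_b1²) = 24.029987, √(r_a2²−r_b2²) = 38.135424
base pitch p_b = π·m·cos α = 9.389171
CR = (24.029987 + 38.135424 − 161.252000·sin 15.46900°)/9.389171 = 2.040304
contact ratio ≈ 2.0403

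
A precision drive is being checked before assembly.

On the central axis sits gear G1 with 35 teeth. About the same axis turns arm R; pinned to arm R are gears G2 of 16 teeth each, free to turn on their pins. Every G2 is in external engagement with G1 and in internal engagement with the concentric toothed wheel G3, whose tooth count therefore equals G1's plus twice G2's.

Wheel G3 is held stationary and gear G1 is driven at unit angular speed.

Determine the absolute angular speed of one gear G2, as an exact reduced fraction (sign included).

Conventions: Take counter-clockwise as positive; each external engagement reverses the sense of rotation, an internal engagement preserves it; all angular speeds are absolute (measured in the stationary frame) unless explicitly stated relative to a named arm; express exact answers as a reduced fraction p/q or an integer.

class = planetary set [G3 = 35+2·16 = 67; Willis about the carrier]
ring teeth: 35 + 2·16 = 67
35(ω_sun−ω_arm) = −67(ω_ring−ω_arm),  ω_ring = 0, ω_sun = 1
35(1−ω_arm) = −67(0−ω_arm)  ⇒  102·ω_arm = 35  ⇒  ω_arm = 35/102
sun–planet mesh: 35·(1−35/102) = −16·(ω_p−ω_arm)  ⇒  ω_p−ω_arm = -2345/1632
ω_p = 35/102 − 2345/1632 = -35/32
exact speed ratio = -35/32

-35/32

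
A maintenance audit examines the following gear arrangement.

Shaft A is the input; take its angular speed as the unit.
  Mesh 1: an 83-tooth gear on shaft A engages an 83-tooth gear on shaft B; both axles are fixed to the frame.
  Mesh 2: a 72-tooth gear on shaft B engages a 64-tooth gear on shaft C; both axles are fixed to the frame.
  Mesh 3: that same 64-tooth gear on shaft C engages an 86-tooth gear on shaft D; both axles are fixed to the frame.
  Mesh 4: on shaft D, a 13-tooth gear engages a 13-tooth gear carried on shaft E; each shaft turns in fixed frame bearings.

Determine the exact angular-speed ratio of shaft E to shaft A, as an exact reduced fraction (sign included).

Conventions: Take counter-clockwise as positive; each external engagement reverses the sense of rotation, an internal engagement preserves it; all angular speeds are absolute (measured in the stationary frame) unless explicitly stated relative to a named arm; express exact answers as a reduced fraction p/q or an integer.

class = fixed-axis compound train [4 meshes; 4 ratios multiply, 4 sense flips]
mesh 1 [83T→83T]: running ratio 1, sense −
mesh 2 [72T→64T]: running ratio 9/8, sense +
mesh 3 [64T→86T]: running ratio 36/43, sense −
mesh 4 [13T→13T]: running ratio 36/43, sense +
ω_out/ω_in = 36/43

36/43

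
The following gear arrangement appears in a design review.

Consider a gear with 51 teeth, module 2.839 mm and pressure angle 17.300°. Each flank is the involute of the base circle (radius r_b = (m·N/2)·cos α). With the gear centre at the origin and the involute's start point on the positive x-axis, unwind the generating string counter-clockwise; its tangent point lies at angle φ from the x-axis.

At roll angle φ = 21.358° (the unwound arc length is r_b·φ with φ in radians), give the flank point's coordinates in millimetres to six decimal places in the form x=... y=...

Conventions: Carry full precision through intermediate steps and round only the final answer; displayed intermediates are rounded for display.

single-mesh involute tooth geometry (51T wheel at module 2.839)
pitch radius r_p = m·N/2 = 2.839·51/2 = 72.394500
base radius r_b = r_p·cos α = 72.394500·cos 17.300° = 69.119431
roll angle φ = 21.358° = 0.37276742 rad
x = r_b·(cos φ + φ·sin φ) = 73.756153
y = r_b·(sin φ − φ·cos φ) = 1.176917

x=73.756153 y=1.176917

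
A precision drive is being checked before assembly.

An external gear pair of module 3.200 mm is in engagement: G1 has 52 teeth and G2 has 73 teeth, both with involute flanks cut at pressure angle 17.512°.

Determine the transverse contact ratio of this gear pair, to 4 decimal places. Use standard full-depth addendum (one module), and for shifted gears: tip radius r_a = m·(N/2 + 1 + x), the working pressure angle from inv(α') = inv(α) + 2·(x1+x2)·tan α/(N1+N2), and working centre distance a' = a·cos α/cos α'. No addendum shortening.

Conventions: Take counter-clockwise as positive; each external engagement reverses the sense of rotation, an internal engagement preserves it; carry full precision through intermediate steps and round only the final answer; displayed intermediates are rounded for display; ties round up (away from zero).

1.9463

topology: single-mesh involute geometry — m = 3.200, 52T/73T pair
base radii: r_b1 = 79.344009, r_b2 = 111.386781
tip radii: r_a1 = 86.400000, r_a2 = 120.000000
no profile shift: α' = α, a' = a
action lengths: √(r_a1²−r_b1²) = 34.197782, √(r_a2²−r_b2²) = 44.642860
base pitch p_b = π·m·cos α = 9.587175
CR = (34.197782 + 44.642860 − 200.000000·sin 17.51200°)/9.587175 = 1.946302
contact ratio ≈ 1.9463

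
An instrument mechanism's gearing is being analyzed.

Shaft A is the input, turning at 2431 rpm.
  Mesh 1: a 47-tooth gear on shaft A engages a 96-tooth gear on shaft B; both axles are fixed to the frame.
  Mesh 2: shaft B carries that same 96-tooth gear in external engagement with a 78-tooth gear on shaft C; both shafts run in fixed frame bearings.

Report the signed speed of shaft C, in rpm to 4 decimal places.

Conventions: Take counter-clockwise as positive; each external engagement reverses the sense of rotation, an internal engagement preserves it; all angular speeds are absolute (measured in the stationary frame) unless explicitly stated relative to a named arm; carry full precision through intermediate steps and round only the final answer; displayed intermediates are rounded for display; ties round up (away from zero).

recognized (3 fixed axles, 2 meshes): fixed-axis compound train
mesh 1 [47T→96T]: ω = 2431.0000×47/96 = 1190.1771 rpm, sense flips to −
mesh 2 [96T→78T]: ω = 1190.1771×96/78 = 1464.8333 rpm, sense flips to +
signed output speed = +1464.8333 rpm

+1464.8333 rpm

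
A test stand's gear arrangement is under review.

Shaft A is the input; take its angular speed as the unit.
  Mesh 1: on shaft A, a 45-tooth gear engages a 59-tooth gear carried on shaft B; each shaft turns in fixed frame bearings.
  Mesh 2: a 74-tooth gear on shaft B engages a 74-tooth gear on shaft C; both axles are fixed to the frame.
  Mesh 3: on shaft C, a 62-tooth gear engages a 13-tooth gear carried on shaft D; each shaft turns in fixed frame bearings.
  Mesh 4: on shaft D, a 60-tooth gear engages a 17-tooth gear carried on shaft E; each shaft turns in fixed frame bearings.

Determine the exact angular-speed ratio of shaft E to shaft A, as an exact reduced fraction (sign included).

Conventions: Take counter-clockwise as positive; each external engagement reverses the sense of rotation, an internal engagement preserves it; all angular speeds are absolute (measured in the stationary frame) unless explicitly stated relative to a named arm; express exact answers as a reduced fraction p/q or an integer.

167400/13039

class = fixed-axis compound train [4 meshes; 4 ratios multiply, 4 sense flips]
mesh 1 [45T→59T]: running ratio 45/59, sense −
mesh 2 [74T→74T]: running ratio 45/59, sense +
mesh 3 [62T→13T]: running ratio 2790/767, sense −
mesh 4 [60T→17T]: running ratio 167400/13039, sense +
ω_out/ω_in = 167400/13039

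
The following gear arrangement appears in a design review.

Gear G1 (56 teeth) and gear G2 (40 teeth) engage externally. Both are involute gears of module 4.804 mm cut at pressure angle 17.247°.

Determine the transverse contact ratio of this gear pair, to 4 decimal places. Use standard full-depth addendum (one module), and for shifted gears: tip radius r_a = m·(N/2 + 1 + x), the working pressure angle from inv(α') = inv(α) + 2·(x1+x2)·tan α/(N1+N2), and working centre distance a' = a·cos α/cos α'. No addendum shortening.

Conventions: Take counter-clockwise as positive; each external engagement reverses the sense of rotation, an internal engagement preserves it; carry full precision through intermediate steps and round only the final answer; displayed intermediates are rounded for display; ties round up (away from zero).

1.9054

topology: single-mesh involute geometry — m = 4.804, 56T/40T pair
base radii: r_b1 = 128.463731, r_b2 = 91.759808
tip radii: r_a1 = 139.316000, r_a2 = 100.884000
no profile shift: α' = α, a' = a
action lengths: √(r_a1²−r_b1²) = 53.907491, √(r_a2²−r_b2²) = 41.925161
base pitch p_b = π·m·cos α = 14.413597
CR = (53.907491 + 41.925161 − 230.592000·sin 17.24700°)/14.413597 = 1.905428
contact ratio ≈ 1.9054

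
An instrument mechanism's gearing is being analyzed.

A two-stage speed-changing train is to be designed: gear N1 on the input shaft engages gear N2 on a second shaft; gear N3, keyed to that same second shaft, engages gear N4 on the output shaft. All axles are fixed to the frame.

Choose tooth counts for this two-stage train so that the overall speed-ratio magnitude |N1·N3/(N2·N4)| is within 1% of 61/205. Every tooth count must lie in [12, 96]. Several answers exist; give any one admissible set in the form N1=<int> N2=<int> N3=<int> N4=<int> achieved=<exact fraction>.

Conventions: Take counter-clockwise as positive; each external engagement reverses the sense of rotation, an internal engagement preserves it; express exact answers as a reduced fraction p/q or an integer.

design class (target 61/205): fixed-axis compound train
target = 61/205 in lowest terms: an exact hit needs N1·N3 = k·61 and N2·N4 = k·205 for one integer k, every count in [12, 96]; additionally prefer no 1:1 stage (N1 ≠ N2, N3 ≠ N4)
k = 1…11: no 1:1-free in-range split of k·61 and k·205 into factor pairs; take k = 12
k = 12: N1·N3 = 732 = 12·61, N2·N4 = 2460 = 30·82
achieved = 12·61/(30·82) = 61/205; |achieved − target| = 0 ≤ 61/20500 ✓

N1=12 N2=30 N3=61 N4=82 achieved=61/205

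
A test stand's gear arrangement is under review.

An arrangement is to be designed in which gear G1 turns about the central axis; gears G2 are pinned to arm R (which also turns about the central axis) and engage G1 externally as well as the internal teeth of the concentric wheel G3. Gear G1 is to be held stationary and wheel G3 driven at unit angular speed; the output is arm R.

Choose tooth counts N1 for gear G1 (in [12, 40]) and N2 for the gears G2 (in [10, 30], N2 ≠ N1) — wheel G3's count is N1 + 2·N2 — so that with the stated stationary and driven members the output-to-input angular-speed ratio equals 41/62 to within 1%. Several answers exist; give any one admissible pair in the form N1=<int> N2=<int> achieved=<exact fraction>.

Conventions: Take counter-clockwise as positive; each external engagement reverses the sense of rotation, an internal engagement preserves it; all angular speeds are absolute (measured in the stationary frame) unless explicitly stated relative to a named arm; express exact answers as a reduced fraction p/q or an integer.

design class (target 41/62): planetary set
Willis with ω_sun = 0: ω_arm/ω_ring = N3/(N1+N3); set equal to 41/62  ⇒  N3/N1 = (41/62)/(1 − 41/62) = 41/21
N3 = N1 + 2·N2  ⇒  N2/N1 = (N3/N1 − 1)/2 = (41/21 − 1)/2 = 10/21
smallest multiple with N1 ≥ 12 and N2 ≥ 10: k = 1  ⇒  N1 = 1·21 = 21, N2 = 1·10 = 10 (N1 ≤ 40, N2 ≤ 30, N2 ≠ N1 ✓), N3 = 21 + 2·10 = 41
check: N3/(N1+N3) with N1 = 21, N3 = 41 gives 41/62; |achieved − target| = 0 ≤ 41/6200 ✓

N1=21 N2=10 achieved=41/62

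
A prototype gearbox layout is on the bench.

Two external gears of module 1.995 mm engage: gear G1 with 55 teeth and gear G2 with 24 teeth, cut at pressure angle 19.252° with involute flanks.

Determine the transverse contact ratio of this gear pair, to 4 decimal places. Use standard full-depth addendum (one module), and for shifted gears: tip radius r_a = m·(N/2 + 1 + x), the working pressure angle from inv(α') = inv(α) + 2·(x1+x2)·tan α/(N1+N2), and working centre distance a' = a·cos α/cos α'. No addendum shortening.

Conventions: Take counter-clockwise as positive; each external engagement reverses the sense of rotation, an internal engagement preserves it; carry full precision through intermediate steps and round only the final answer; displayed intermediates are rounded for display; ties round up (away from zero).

single-mesh involute tooth geometry (55T engaging 24T at module 1.995)
base radii: r_b1 = 51.794452, r_b2 = 22.601216
tip radii: r_a1 = 56.857500, r_a2 = 25.935000
no profile shift: α' = α, a' = a
action lengths: √(r_a1²−r_b1²) = 23.454424, √(r_a2²−r_b2²) = 12.720428
base pitch p_b = π·m·cos α = 5.916984
CR = (23.454424 + 12.720428 − 78.802500·sin 19.25200°)/5.916984 = 1.722467
contact ratio ≈ 1.7225

1.7225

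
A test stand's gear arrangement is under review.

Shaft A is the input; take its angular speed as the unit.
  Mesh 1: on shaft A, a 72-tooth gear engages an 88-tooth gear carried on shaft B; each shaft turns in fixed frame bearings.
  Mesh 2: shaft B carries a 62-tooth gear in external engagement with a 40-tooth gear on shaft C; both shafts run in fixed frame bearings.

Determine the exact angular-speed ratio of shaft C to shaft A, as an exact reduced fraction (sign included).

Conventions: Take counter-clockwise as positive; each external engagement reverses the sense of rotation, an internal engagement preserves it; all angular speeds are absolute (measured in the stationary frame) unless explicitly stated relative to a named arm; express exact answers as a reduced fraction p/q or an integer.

279/220

class = fixed-axis compound train [2 meshes; 2 ratios multiply, 2 sense flips]
mesh 1 [72T→88T]: running ratio 9/11, sense −
mesh 2 [62T→40T]: running ratio 279/220, sense +
ω_out/ω_in = 279/220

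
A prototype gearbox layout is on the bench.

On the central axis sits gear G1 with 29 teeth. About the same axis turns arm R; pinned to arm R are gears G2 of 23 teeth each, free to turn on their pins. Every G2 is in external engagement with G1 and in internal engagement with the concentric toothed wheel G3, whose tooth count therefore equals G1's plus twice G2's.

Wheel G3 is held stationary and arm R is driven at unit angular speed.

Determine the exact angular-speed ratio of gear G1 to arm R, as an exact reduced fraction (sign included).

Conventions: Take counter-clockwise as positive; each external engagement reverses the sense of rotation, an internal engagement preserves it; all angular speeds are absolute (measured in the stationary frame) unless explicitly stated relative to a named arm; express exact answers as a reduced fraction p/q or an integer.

topology: planetary set — G1 29T / G2 23T / G3 75T, arm = carrier (Willis)
ring teeth: 29 + 2·23 = 75
29(ω_sun−ω_arm) = −75(ω_ring−ω_arm),  ω_ring = 0, ω_arm = 1
ω_sun = 1 − (75/29)(0−1) = 104/29
ω_out/ω_in = 104/29

104/29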